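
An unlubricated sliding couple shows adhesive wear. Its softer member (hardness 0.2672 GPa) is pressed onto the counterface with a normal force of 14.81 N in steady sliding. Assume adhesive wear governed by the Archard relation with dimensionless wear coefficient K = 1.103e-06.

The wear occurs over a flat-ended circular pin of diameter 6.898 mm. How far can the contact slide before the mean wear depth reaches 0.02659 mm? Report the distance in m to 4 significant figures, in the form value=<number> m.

value=1.625e+04 m

The intermediates appear rounded; every step carries full float precision — rounded just once, at four significant figures.
Hardness H = 0.2672 GPa = 2.672e+08 Pa.
Pin diameter d = 6.898 mm = 0.006898 m. Contact area A = π·d²/4 = π·(0.006898 m)²/4 = 3.737e-05 m².
Depth limit h_lim = 0.02659 mm = 2.659e-05 m.
SI base units throughout: W = 14.81 N, H = 2.672e+08 Pa, K = 1.103e-06.
At the depth limit, V_lim = h_lim·A = 2.659e-05 · 3.737e-05 = 9.937e-10 m³.
So the life L = V_lim·H/(K·W) = 9.937e-10 · 2.672e+08 / (1.103e-06 · 14.81) = 1.625e+04 m.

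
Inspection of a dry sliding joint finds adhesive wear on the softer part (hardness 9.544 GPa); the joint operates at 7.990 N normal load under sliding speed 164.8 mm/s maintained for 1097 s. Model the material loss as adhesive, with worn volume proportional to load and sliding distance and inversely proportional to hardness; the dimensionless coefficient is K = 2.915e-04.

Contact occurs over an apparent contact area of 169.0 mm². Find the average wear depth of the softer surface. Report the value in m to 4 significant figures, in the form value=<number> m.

value=2.611e-07 m

Intermediate values are printed rounded, and every step runs at full float precision. Rounded just once to four significant figures.
Convert: Sliding speed v = 164.8 mm/s = 0.1648 m/s. The distance L = v·t = 0.1648 m/s × 1097 s = 180.8 m.
Convert: Hardness H = 9.544 GPa = 9.544e+09 Pa.
Convert: Contact area A = 169.0 mm² = 1.690e-04 m².
SI base units throughout: W = 7.990 N, H = 9.544e+09 Pa, K = 2.915e-04.
Wear volume V = K·W·L/H = 2.915e-04 · 7.990 · 180.8 / 9.544e+09 = 4.412e-11 m³.
Mean depth h = V/A = 4.412e-11 / 1.690e-04 = 2.611e-07 m.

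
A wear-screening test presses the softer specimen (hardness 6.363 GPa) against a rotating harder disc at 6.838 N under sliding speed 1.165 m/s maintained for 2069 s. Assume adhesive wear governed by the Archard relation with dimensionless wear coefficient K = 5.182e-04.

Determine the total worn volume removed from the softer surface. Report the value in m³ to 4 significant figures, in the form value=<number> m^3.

value=1.342e-09 m^3

Intermediate values are printed rounded — all working math holds exact precision, and a lone final rounding: 4 significant digits.
Path length L = v·t = 1.165 m/s × 2069 s = 2410 m.
Hardness H = 6.363 GPa = 6.363e+09 Pa.
Working in SI base units: W = 6.838 N, H = 6.363e+09 Pa, K = 5.182e-04.
Archard relation: V = K·W·L/H = 5.182e-04 · 6.838 · 2410 / 6.363e+09 = 1.342e-09 m³.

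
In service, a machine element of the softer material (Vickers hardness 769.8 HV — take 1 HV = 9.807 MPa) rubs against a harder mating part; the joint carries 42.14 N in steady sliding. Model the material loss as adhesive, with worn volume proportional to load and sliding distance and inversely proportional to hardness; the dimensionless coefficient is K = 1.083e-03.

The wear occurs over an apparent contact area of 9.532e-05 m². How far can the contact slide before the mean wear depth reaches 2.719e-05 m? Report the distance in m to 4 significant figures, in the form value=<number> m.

The algebra maintains exact precision; the intermediates are displayed rounded, and one final rounding to four significant digits.
Convert: Hardness H = 769.8 HV × 9.807 MPa/HV = 7549 MPa = 7.549e+09 Pa.
Working in SI base units: W = 42.14 N, H = 7.549e+09 Pa, K = 1.083e-03.
Allowed volume V_lim = h_lim·A = 2.719e-05 · 9.532e-05 = 2.592e-09 m³.
Thus life L = V_lim·H/(K·W) = 2.592e-09 · 7.549e+09 / (1.083e-03 · 42.14) = 428.7 m.

value=428.7 m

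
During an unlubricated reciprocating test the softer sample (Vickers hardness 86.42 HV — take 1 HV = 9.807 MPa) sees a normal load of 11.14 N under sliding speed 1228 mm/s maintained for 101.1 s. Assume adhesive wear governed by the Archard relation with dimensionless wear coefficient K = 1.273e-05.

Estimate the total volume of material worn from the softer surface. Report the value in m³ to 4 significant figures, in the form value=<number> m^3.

Shown intermediates are rounded, and the algebra carries full precision; rounded just once to four significant figures.
Convert: Sliding speed v = 1228 mm/s = 1.228 m/s. Total distance L = v·t = 1.228 m/s × 101.1 s = 124.2 m.
Convert: Hardness H = 86.42 HV × 9.807 MPa/HV = 847.5 MPa = 8.475e+08 Pa.
Expressed in SI base units: W = 11.14 N, H = 8.475e+08 Pa, K = 1.273e-05.
Apply Archard: V = K·W·L/H = 1.273e-05 · 11.14 · 124.2 / 8.475e+08 = 2.077e-11 m³.

value=2.077e-11 m^3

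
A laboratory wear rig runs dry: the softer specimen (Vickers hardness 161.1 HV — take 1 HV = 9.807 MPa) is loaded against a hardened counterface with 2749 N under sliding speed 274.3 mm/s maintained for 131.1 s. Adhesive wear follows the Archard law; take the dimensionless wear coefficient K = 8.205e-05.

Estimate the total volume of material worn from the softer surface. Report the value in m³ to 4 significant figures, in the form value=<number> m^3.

value=5.134e-09 m^3

All working math holds full float precision. Intermediate values are displayed rounded — a single final rounding: 4 significant figures.
Sliding speed v = 274.3 mm/s = 0.2743 m/s. Sliding distance L = v·t = 0.2743 m/s × 131.1 s = 35.96 m.
Hardness H = 161.1 HV × 9.807 MPa/HV = 1580 MPa = 1.580e+09 Pa.
As SI base values: W = 2749 N, H = 1.580e+09 Pa, K = 8.205e-05.
Archard relation: V = K·W·L/H = 8.205e-05 · 2749 · 35.96 / 1.580e+09 = 5.134e-09 m³.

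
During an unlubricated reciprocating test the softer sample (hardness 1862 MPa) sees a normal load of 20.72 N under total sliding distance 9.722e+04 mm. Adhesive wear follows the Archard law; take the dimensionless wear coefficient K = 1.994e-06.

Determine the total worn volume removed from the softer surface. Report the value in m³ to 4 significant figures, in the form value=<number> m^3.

value=2.157e-12 m^3

Intermediate values are displayed rounded, and the computation holds full precision; rounded just once, at four significant digits.
Sliding distance L = 9.722e+04 mm = 97.22 m.
Hardness H = 1862 MPa = 1.862e+09 Pa.
As SI base values: W = 20.72 N, H = 1.862e+09 Pa, K = 1.994e-06.
Volume removed: V = K·W·L/H = 1.994e-06 · 20.72 · 97.22 / 1.862e+09 = 2.157e-12 m³.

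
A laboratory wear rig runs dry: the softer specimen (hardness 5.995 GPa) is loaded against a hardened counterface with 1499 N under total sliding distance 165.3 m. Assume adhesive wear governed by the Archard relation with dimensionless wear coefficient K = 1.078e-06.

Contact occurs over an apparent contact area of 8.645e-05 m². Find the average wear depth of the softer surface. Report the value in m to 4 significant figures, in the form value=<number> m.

Intermediates are shown rounded, and the computation carries full float precision; rounded once at the end to four significant figures.
Hardness H = 5.995 GPa = 5.995e+09 Pa.
Expressed in SI base units: W = 1499 N, H = 5.995e+09 Pa, K = 1.078e-06.
Archard volume V = K·W·L/H = 1.078e-06 · 1499 · 165.3 / 5.995e+09 = 4.456e-11 m³.
Mean depth h = V/A = 4.456e-11 / 8.645e-05 = 5.154e-07 m.

value=5.154e-07 m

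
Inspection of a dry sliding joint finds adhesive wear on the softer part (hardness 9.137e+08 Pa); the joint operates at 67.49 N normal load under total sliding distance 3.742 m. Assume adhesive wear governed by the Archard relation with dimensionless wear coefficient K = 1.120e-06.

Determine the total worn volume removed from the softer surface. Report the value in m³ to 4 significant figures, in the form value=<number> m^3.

Intermediates are displayed rounded — all arithmetic runs at full precision, and a lone final rounding, at four significant figures.
In SI base units: W = 67.49 N, H = 9.137e+08 Pa, K = 1.120e-06.
Apply Archard: V = K·W·L/H = 1.120e-06 · 67.49 · 3.742 / 9.137e+08 = 3.096e-13 m³.

value=3.096e-13 m^3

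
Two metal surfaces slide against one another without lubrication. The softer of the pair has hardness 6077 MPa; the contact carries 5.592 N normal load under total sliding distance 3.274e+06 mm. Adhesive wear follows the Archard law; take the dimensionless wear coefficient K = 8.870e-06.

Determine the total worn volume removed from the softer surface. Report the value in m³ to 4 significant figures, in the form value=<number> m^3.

Printed values are rounded. The algebra carries exact precision. Rounded just once to 4 significant digits.
Distance covered L = 3.274e+06 mm = 3274 m.
Hardness H = 6077 MPa = 6.077e+09 Pa.
In SI base units: W = 5.592 N, H = 6.077e+09 Pa, K = 8.870e-06.
Apply Archard: V = K·W·L/H = 8.870e-06 · 5.592 · 3274 / 6.077e+09 = 2.672e-11 m³.

value=2.672e-11 m^3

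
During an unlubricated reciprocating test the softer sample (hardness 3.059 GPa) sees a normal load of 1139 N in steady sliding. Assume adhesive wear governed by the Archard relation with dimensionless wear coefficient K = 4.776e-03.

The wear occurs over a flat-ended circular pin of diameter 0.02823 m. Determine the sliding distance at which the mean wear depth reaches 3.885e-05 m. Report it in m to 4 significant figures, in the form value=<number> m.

Intermediates are displayed rounded; all arithmetic maintains full precision, and rounded just once: four significant figures.
Convert: Hardness H = 3.059 GPa = 3.059e+09 Pa.
Convert: Contact area A = π·d²/4 = π·(0.02823 m)²/4 = 6.259e-04 m².
Collected in SI base units: W = 1139 N, H = 3.059e+09 Pa, K = 4.776e-03.
Permissible volume V_lim = h_lim·A = 3.885e-05 · 6.259e-04 = 2.432e-08 m³.
Inverting, life L = V_lim·H/(K·W) = 2.432e-08 · 3.059e+09 / (4.776e-03 · 1139) = 13.67 m.

value=13.67 m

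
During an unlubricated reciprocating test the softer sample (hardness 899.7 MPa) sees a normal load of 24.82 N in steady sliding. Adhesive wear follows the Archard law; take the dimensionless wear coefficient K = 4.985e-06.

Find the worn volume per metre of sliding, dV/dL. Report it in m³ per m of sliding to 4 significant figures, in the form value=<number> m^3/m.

value=1.375e-13 m^3/m

Printed values are rounded. All arithmetic holds full precision; rounded just once: 4 significant figures.
Convert: Hardness H = 899.7 MPa = 8.997e+08 Pa.
In SI base units, W = 24.82 N, H = 8.997e+08 Pa, K = 4.985e-06.
The wear rate dV/dL = K·W/H (independent of L): 4.985e-06 · 24.82 / 8.997e+08 = 1.375e-13 m³/m.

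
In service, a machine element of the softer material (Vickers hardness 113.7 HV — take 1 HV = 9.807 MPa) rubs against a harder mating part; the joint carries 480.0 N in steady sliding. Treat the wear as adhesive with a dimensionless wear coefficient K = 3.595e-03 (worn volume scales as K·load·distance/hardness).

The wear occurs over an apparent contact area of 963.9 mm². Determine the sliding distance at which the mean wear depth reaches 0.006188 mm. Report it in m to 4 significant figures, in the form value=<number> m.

value=3.854 m

Displayed values are rounded — the algebra carries full precision, and one last rounding to 4 significant digits.
Convert: Hardness H = 113.7 HV × 9.807 MPa/HV = 1115 MPa = 1.115e+09 Pa.
Convert: Contact area A = 963.9 mm² = 9.639e-04 m².
Convert: Depth limit h_lim = 0.006188 mm = 6.188e-06 m.
As SI base values: W = 480.0 N, H = 1.115e+09 Pa, K = 3.595e-03.
Wearable volume V_lim = h_lim·A = 6.188e-06 · 9.639e-04 = 5.965e-09 m³.
Thus life L = V_lim·H/(K·W) = 5.965e-09 · 1.115e+09 / (3.595e-03 · 480.0) = 3.854 m.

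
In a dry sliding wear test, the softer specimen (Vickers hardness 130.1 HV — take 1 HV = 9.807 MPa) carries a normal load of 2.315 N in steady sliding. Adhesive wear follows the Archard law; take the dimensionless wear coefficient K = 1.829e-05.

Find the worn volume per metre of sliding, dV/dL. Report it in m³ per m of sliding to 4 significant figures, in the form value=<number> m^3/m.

The algebra maintains exact precision; shown intermediates are rounded, and a single final rounding to four significant digits.
Hardness H = 130.1 HV × 9.807 MPa/HV = 1276 MPa = 1.276e+09 Pa.
In SI base units, W = 2.315 N, H = 1.276e+09 Pa, K = 1.829e-05.
Volumetric rate dV/dL = K·W/H (no L dependence): 1.829e-05 · 2.315 / 1.276e+09 = 3.319e-14 m³/m.

value=3.319e-14 m^3/m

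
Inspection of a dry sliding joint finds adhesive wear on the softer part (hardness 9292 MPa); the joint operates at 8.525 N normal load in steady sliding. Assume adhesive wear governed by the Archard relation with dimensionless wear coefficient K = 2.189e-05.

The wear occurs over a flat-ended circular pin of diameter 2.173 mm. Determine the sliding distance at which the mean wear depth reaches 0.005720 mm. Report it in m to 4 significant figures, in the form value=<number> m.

value=1056 m

The computation runs at full float precision — displayed values are rounded — rounded once at the end, at 4 significant figures.
Hardness H = 9292 MPa = 9.292e+09 Pa.
Pin diameter d = 2.173 mm = 0.002173 m. Contact area A = π·d²/4 = π·(0.002173 m)²/4 = 3.709e-06 m².
Depth limit h_lim = 0.005720 mm = 5.720e-06 m.
SI base units throughout: W = 8.525 N, H = 9.292e+09 Pa, K = 2.189e-05.
Volume at the limit: V_lim = h_lim·A = 5.720e-06 · 3.709e-06 = 2.121e-11 m³.
Sliding life L = V_lim·H/(K·W) = 2.121e-11 · 9.292e+09 / (2.189e-05 · 8.525) = 1056 m.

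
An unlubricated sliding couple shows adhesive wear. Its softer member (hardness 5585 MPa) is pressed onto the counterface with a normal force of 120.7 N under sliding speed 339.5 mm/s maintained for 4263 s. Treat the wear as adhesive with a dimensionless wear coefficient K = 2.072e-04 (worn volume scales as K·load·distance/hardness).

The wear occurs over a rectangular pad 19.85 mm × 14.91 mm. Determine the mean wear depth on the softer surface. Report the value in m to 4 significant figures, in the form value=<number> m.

value=2.190e-05 m

Intermediate values are shown rounded; all working math maintains full precision. Rounded just once to 4 significant digits.
Sliding speed v = 339.5 mm/s = 0.3395 m/s. Sliding distance L = v·t = 0.3395 m/s × 4263 s = 1447 m.
Hardness H = 5585 MPa = 5.585e+09 Pa.
Pad sides 19.85 mm × 14.91 mm = 0.01985 m × 0.01491 m. Contact area A = 0.01985 m × 0.01491 m = 2.960e-04 m².
Restated in SI base units: W = 120.7 N, H = 5.585e+09 Pa, K = 2.072e-04.
Archard volume V = K·W·L/H = 2.072e-04 · 120.7 · 1447 / 5.585e+09 = 6.481e-09 m³.
Wear depth h = V/A = 6.481e-09 / 2.960e-04 = 2.190e-05 m.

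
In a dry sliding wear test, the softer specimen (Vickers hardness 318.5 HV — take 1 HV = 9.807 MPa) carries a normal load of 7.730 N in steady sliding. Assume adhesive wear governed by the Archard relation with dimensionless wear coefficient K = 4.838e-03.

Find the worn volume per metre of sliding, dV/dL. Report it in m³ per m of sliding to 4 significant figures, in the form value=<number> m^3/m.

All working math runs at full precision, and printed values are rounded. Rounded just once, at 4 significant figures.
Convert: Hardness H = 318.5 HV × 9.807 MPa/HV = 3124 MPa = 3.124e+09 Pa.
Expressed in SI base units: W = 7.730 N, H = 3.124e+09 Pa, K = 4.838e-03.
Rate of wear dV/dL = K·W/H, per unit distance: 4.838e-03 · 7.730 / 3.124e+09 = 1.197e-11 m³/m.

value=1.197e-11 m^3/m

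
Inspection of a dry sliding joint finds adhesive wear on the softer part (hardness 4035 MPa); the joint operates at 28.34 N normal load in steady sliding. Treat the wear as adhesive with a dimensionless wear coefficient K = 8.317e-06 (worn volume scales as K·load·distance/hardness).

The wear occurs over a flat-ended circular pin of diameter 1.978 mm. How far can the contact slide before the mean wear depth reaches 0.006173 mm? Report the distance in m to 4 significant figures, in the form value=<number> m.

Intermediate values are printed rounded, and the computation keeps full precision, and one final rounding: four significant figures.
Hardness H = 4035 MPa = 4.035e+09 Pa.
Pin diameter d = 1.978 mm = 0.001978 m. Contact area A = π·d²/4 = π·(0.001978 m)²/4 = 3.073e-06 m².
Depth limit h_lim = 0.006173 mm = 6.173e-06 m.
Restated in SI base units: W = 28.34 N, H = 4.035e+09 Pa, K = 8.317e-06.
At the depth limit, V_lim = h_lim·A = 6.173e-06 · 3.073e-06 = 1.897e-11 m³.
Inverting, life L = V_lim·H/(K·W) = 1.897e-11 · 4.035e+09 / (8.317e-06 · 28.34) = 324.7 m.

value=324.7 m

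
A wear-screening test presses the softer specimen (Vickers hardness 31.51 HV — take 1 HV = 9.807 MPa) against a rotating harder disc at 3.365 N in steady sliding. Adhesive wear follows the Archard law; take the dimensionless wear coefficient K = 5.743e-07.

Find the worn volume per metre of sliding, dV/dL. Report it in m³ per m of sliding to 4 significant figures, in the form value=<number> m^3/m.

Displayed values are rounded, and the algebra maintains full float precision — one final rounding, at four significant digits.
Convert: Hardness H = 31.51 HV × 9.807 MPa/HV = 309.0 MPa = 3.090e+08 Pa.
In SI base units, W = 3.365 N, H = 3.090e+08 Pa, K = 5.743e-07.
Wear rate dV/dL = K·W/H — distance-free: 5.743e-07 · 3.365 / 3.090e+08 = 6.254e-15 m³/m.

value=6.254e-15 m^3/m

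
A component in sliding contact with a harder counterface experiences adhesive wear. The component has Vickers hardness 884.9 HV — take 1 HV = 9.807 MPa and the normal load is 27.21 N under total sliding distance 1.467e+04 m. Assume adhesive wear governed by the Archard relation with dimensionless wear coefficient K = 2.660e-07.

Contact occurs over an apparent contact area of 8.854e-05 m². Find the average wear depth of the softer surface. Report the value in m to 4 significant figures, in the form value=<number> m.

Intermediates are displayed rounded — all arithmetic carries full float precision; one last rounding: 4 significant figures.
Convert: Hardness H = 884.9 HV × 9.807 MPa/HV = 8678 MPa = 8.678e+09 Pa.
Expressed in SI base units: W = 27.21 N, H = 8.678e+09 Pa, K = 2.660e-07.
Archard relation: V = K·W·L/H = 2.660e-07 · 27.21 · 1.467e+04 / 8.678e+09 = 1.224e-11 m³.
Mean wear depth h = V/A = 1.224e-11 / 8.854e-05 = 1.382e-07 m.

value=1.382e-07 m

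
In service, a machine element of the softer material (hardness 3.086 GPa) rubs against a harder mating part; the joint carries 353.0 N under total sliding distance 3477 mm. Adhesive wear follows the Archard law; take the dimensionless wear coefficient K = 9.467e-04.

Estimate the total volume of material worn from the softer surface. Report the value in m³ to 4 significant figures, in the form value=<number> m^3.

value=3.765e-10 m^3

Every step maintains full float precision; the intermediates are shown rounded, and a single final rounding, at 4 significant digits.
The distance L = 3477 mm = 3.477 m.
Hardness H = 3.086 GPa = 3.086e+09 Pa.
Working in SI base units: W = 353.0 N, H = 3.086e+09 Pa, K = 9.467e-04.
Archard relation: V = K·W·L/H = 9.467e-04 · 353.0 · 3.477 / 3.086e+09 = 3.765e-10 m³.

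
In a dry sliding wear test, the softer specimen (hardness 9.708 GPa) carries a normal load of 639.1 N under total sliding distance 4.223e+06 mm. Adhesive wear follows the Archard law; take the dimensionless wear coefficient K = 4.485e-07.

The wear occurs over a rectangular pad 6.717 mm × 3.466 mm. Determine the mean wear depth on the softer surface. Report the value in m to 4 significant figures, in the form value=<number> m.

value=5.356e-06 m

Intermediates are shown rounded — all arithmetic keeps full precision. Rounded once at the end, at four significant figures.
Convert: Distance covered L = 4.223e+06 mm = 4223 m.
Convert: Hardness H = 9.708 GPa = 9.708e+09 Pa.
Convert: Pad sides 6.717 mm × 3.466 mm = 0.006717 m × 0.003466 m. Contact area A = 0.006717 m × 0.003466 m = 2.328e-05 m².
Collected in SI base units: W = 639.1 N, H = 9.708e+09 Pa, K = 4.485e-07.
Wear volume V = K·W·L/H = 4.485e-07 · 639.1 · 4223 / 9.708e+09 = 1.247e-10 m³.
Depth of wear h = V/A = 1.247e-10 / 2.328e-05 = 5.356e-06 m.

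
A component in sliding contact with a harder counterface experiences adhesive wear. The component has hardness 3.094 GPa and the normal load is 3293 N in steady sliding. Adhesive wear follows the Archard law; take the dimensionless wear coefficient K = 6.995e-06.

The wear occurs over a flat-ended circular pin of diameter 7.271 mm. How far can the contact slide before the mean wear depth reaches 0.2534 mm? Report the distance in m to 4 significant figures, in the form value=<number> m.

The intermediates appear rounded; each operation holds exact precision, and a lone final rounding: four significant digits.
Hardness H = 3.094 GPa = 3.094e+09 Pa.
Pin diameter d = 7.271 mm = 0.007271 m. Contact area A = π·d²/4 = π·(0.007271 m)²/4 = 4.152e-05 m².
Depth limit h_lim = 0.2534 mm = 2.534e-04 m.
Collected in SI base units: W = 3293 N, H = 3.094e+09 Pa, K = 6.995e-06.
At the depth limit, V_lim = h_lim·A = 2.534e-04 · 4.152e-05 = 1.052e-08 m³.
Thus life L = V_lim·H/(K·W) = 1.052e-08 · 3.094e+09 / (6.995e-06 · 3293) = 1413 m.

value=1413 m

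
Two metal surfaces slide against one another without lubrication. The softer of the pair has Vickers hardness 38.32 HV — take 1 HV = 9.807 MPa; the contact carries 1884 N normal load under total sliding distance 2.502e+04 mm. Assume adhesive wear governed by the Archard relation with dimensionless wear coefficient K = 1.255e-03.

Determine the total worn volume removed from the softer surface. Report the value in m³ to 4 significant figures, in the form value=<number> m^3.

The algebra maintains full float precision; intermediates are shown rounded. Rounded just once to four significant figures.
Distance L = 2.502e+04 mm = 25.02 m.
Hardness H = 38.32 HV × 9.807 MPa/HV = 375.8 MPa = 3.758e+08 Pa.
SI base units throughout: W = 1884 N, H = 3.758e+08 Pa, K = 1.255e-03.
Wear volume V = K·W·L/H = 1.255e-03 · 1884 · 25.02 / 3.758e+08 = 1.574e-07 m³.

value=1.574e-07 m^3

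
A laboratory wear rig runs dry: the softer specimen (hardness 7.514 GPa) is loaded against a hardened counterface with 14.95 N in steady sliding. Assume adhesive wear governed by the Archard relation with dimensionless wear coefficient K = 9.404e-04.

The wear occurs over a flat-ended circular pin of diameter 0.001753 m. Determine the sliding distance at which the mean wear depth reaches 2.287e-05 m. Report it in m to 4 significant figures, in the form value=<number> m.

value=29.50 m

Each operation maintains full precision; intermediate values appear rounded; a lone final rounding: four significant digits.
Convert: Hardness H = 7.514 GPa = 7.514e+09 Pa.
Convert: Contact area A = π·d²/4 = π·(0.001753 m)²/4 = 2.414e-06 m².
In SI base units: W = 14.95 N, H = 7.514e+09 Pa, K = 9.404e-04.
Limit volume V_lim = h_lim·A = 2.287e-05 · 2.414e-06 = 5.520e-11 m³.
Life L = V_lim·H/(K·W) = 5.520e-11 · 7.514e+09 / (9.404e-04 · 14.95) = 29.50 m.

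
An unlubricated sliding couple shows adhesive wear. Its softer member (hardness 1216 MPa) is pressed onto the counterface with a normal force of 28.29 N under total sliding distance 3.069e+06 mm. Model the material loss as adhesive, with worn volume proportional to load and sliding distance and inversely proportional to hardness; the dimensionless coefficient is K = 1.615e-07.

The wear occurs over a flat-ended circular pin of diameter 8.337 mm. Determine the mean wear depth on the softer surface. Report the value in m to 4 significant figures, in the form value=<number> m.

value=2.112e-07 m

All arithmetic keeps full float precision, and shown intermediates are rounded, and rounded once at the end, at 4 significant figures.
Convert: The distance L = 3.069e+06 mm = 3069 m.
Convert: Hardness H = 1216 MPa = 1.216e+09 Pa.
Convert: Pin diameter d = 8.337 mm = 0.008337 m. Contact area A = π·d²/4 = π·(0.008337 m)²/4 = 5.459e-05 m².
SI base units throughout: W = 28.29 N, H = 1.216e+09 Pa, K = 1.615e-07.
Wear volume V = K·W·L/H = 1.615e-07 · 28.29 · 3069 / 1.216e+09 = 1.153e-11 m³.
Depth of wear h = V/A = 1.153e-11 / 5.459e-05 = 2.112e-07 m.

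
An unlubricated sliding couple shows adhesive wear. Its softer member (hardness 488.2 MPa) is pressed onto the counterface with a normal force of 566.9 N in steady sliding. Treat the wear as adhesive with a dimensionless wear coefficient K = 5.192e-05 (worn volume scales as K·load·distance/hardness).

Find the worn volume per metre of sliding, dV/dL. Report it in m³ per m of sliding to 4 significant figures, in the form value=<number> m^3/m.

value=6.029e-11 m^3/m

Intermediate values are printed rounded; all arithmetic carries full float precision, and one final rounding: four significant digits.
Hardness H = 488.2 MPa = 4.882e+08 Pa.
In SI base units, W = 566.9 N, H = 4.882e+08 Pa, K = 5.192e-05.
Volumetric rate dV/dL = K·W/H, so: 5.192e-05 · 566.9 / 4.882e+08 = 6.029e-11 m³/m.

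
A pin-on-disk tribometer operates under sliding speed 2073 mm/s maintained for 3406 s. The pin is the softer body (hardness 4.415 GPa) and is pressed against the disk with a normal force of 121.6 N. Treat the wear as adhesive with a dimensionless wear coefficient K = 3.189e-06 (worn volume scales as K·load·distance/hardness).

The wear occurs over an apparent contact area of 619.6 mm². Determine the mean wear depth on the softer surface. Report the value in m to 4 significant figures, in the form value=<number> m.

The intermediates are printed rounded — all working math maintains exact precision — a single final rounding to four significant digits.
Convert: Sliding speed v = 2073 mm/s = 2.073 m/s. Distance covered L = v·t = 2.073 m/s × 3406 s = 7061 m.
Convert: Hardness H = 4.415 GPa = 4.415e+09 Pa.
Convert: Contact area A = 619.6 mm² = 6.196e-04 m².
Working in SI base units: W = 121.6 N, H = 4.415e+09 Pa, K = 3.189e-06.
Archard volume V = K·W·L/H = 3.189e-06 · 121.6 · 7061 / 4.415e+09 = 6.202e-10 m³.
Depth h = V/A = 6.202e-10 / 6.196e-04 = 1.001e-06 m.

value=1.001e-06 m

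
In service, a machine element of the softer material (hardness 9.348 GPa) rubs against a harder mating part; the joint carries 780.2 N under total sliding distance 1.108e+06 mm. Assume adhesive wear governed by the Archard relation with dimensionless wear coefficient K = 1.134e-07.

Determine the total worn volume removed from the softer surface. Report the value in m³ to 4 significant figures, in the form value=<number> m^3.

value=1.049e-11 m^3

Intermediates are shown rounded, and all arithmetic holds full float precision, and one last rounding: 4 significant figures.
Path length L = 1.108e+06 mm = 1108 m.
Hardness H = 9.348 GPa = 9.348e+09 Pa.
Collected in SI base units: W = 780.2 N, H = 9.348e+09 Pa, K = 1.134e-07.
Worn volume V = K·W·L/H = 1.134e-07 · 780.2 · 1108 / 9.348e+09 = 1.049e-11 m³.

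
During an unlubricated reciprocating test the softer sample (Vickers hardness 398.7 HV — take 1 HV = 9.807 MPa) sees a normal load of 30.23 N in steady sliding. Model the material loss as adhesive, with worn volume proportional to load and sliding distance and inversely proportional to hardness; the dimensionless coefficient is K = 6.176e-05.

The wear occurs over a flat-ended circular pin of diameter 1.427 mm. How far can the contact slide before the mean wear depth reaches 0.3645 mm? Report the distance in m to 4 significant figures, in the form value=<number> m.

The computation runs at full float precision. Quoted intermediates are rounded; a lone final rounding to four significant digits.
Hardness H = 398.7 HV × 9.807 MPa/HV = 3910 MPa = 3.910e+09 Pa.
Pin diameter d = 1.427 mm = 0.001427 m. Contact area A = π·d²/4 = π·(0.001427 m)²/4 = 1.599e-06 m².
Depth limit h_lim = 0.3645 mm = 3.645e-04 m.
Collected in SI base units: W = 30.23 N, H = 3.910e+09 Pa, K = 6.176e-05.
Wearable volume V_lim = h_lim·A = 3.645e-04 · 1.599e-06 = 5.830e-10 m³.
So the life L = V_lim·H/(K·W) = 5.830e-10 · 3.910e+09 / (6.176e-05 · 30.23) = 1221 m.

value=1221 m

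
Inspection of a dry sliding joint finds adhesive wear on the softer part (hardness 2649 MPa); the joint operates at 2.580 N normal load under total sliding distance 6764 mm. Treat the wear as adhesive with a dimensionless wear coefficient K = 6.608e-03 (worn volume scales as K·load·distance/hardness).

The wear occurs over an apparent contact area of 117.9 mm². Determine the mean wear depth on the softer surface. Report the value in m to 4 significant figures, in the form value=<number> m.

The intermediates are shown rounded, and the algebra carries exact precision; a single final rounding to four significant figures.
Convert: The distance L = 6764 mm = 6.764 m.
Convert: Hardness H = 2649 MPa = 2.649e+09 Pa.
Convert: Contact area A = 117.9 mm² = 1.179e-04 m².
Expressed in SI base units: W = 2.580 N, H = 2.649e+09 Pa, K = 6.608e-03.
Archard volume V = K·W·L/H = 6.608e-03 · 2.580 · 6.764 / 2.649e+09 = 4.353e-11 m³.
Depth h = V/A = 4.353e-11 / 1.179e-04 = 3.692e-07 m.

value=3.692e-07 m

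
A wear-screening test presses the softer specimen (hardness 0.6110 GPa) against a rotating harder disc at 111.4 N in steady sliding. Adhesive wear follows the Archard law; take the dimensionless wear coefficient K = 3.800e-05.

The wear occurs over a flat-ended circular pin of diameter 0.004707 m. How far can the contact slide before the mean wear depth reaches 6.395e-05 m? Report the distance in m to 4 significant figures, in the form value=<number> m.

Quoted intermediates are rounded — each operation maintains full precision, and one last rounding: four significant figures.
Convert: Hardness H = 0.6110 GPa = 6.110e+08 Pa.
Convert: Contact area A = π·d²/4 = π·(0.004707 m)²/4 = 1.740e-05 m².
Working in SI base units: W = 111.4 N, H = 6.110e+08 Pa, K = 3.800e-05.
Volume at the limit: V_lim = h_lim·A = 6.395e-05 · 1.740e-05 = 1.113e-09 m³.
Inverting, life L = V_lim·H/(K·W) = 1.113e-09 · 6.110e+08 / (3.800e-05 · 111.4) = 160.6 m.

value=160.6 m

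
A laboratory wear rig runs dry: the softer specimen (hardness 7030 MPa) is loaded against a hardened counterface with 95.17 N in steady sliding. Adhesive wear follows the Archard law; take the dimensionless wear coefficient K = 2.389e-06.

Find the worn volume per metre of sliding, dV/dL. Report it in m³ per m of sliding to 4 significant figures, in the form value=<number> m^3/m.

Every step runs at exact precision, and printed values are rounded. Rounded just once, at four significant figures.
Convert: Hardness H = 7030 MPa = 7.030e+09 Pa.
Working in SI base units: W = 95.17 N, H = 7.030e+09 Pa, K = 2.389e-06.
Rate of wear dV/dL = K·W/H, so: 2.389e-06 · 95.17 / 7.030e+09 = 3.234e-14 m³/m.

value=3.234e-14 m^3/m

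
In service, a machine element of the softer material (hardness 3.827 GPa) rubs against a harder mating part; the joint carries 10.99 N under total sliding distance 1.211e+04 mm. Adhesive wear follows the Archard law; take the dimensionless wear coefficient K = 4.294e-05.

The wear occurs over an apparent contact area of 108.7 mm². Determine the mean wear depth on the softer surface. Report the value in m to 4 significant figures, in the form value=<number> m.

value=1.374e-08 m

Intermediate values are shown rounded, and all working math holds full float precision. Rounded once at the end: four significant figures.
Path length L = 1.211e+04 mm = 12.11 m.
Hardness H = 3.827 GPa = 3.827e+09 Pa.
Contact area A = 108.7 mm² = 1.087e-04 m².
SI base units throughout: W = 10.99 N, H = 3.827e+09 Pa, K = 4.294e-05.
Worn volume V = K·W·L/H = 4.294e-05 · 10.99 · 12.11 / 3.827e+09 = 1.493e-12 m³.
Average depth h = V/A = 1.493e-12 / 1.087e-04 = 1.374e-08 m.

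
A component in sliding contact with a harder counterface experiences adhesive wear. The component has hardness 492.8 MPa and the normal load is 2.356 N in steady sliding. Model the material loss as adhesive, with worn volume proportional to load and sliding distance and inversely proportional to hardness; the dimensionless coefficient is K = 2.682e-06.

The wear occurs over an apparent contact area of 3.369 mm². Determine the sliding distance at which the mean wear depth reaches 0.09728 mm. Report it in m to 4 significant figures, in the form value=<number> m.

All working math holds exact precision. Intermediate values are shown rounded; a single final rounding: four significant figures.
Hardness H = 492.8 MPa = 4.928e+08 Pa.
Contact area A = 3.369 mm² = 3.369e-06 m².
Depth limit h_lim = 0.09728 mm = 9.728e-05 m.
Working in SI base units: W = 2.356 N, H = 4.928e+08 Pa, K = 2.682e-06.
Limit volume V_lim = h_lim·A = 9.728e-05 · 3.369e-06 = 3.277e-10 m³.
Inverting, life L = V_lim·H/(K·W) = 3.277e-10 · 4.928e+08 / (2.682e-06 · 2.356) = 2.556e+04 m.

value=2.556e+04 m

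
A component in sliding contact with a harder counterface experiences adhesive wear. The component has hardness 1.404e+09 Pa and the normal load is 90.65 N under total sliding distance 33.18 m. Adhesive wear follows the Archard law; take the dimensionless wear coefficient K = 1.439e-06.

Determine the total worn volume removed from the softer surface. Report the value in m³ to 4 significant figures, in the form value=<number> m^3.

The computation carries full precision — shown intermediates are rounded; rounded just once: four significant digits.
SI base units throughout: W = 90.65 N, H = 1.404e+09 Pa, K = 1.439e-06.
Worn volume V = K·W·L/H = 1.439e-06 · 90.65 · 33.18 / 1.404e+09 = 3.083e-12 m³.

value=3.083e-12 m^3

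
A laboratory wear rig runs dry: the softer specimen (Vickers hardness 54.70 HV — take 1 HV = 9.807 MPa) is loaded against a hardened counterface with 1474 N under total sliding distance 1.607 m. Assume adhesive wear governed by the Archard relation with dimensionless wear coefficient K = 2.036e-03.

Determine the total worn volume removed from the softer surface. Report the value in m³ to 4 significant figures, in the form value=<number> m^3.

The intermediates are printed rounded, and all working math runs at exact precision — one last rounding to four significant figures.
Hardness H = 54.70 HV × 9.807 MPa/HV = 536.4 MPa = 5.364e+08 Pa.
Collected in SI base units: W = 1474 N, H = 5.364e+08 Pa, K = 2.036e-03.
Apply Archard: V = K·W·L/H = 2.036e-03 · 1474 · 1.607 / 5.364e+08 = 8.990e-09 m³.

value=8.990e-09 m^3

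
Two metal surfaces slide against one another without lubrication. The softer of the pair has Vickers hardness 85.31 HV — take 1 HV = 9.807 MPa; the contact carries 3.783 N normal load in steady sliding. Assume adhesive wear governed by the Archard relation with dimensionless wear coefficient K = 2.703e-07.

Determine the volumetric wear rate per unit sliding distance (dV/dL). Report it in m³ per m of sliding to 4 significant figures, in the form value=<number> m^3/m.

Each operation carries full float precision, and intermediate values are printed rounded, and a lone final rounding, at four significant figures.
Convert: Hardness H = 85.31 HV × 9.807 MPa/HV = 836.6 MPa = 8.366e+08 Pa.
In SI base units: W = 3.783 N, H = 8.366e+08 Pa, K = 2.703e-07.
Rate of wear dV/dL = K·W/H: 2.703e-07 · 3.783 / 8.366e+08 = 1.222e-15 m³/m.

value=1.222e-15 m^3/m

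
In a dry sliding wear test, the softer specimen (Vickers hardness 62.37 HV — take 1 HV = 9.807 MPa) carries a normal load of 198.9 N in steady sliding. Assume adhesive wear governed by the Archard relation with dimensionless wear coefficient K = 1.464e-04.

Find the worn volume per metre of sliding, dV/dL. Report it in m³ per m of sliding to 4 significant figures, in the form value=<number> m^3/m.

The intermediates are displayed rounded, and all working math keeps full precision — rounded once at the end, at 4 significant figures.
Convert: Hardness H = 62.37 HV × 9.807 MPa/HV = 611.7 MPa = 6.117e+08 Pa.
In SI base units: W = 198.9 N, H = 6.117e+08 Pa, K = 1.464e-04.
Sliding wear rate dV/dL = K·W/H, per unit distance: 1.464e-04 · 198.9 / 6.117e+08 = 4.761e-11 m³/m.

value=4.761e-11 m^3/m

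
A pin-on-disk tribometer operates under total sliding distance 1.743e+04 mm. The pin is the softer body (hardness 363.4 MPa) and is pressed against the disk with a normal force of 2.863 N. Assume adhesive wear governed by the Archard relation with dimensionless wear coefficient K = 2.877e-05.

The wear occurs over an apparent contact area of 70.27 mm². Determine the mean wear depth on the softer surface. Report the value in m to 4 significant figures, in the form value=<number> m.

value=5.622e-08 m

Intermediates appear rounded — the computation runs at full precision. Rounded just once: four significant digits.
Convert: Total distance L = 1.743e+04 mm = 17.43 m.
Convert: Hardness H = 363.4 MPa = 3.634e+08 Pa.
Convert: Contact area A = 70.27 mm² = 7.027e-05 m².
Expressed in SI base units: W = 2.863 N, H = 3.634e+08 Pa, K = 2.877e-05.
The Archard volume V = K·W·L/H = 2.877e-05 · 2.863 · 17.43 / 3.634e+08 = 3.951e-12 m³.
Average depth h = V/A = 3.951e-12 / 7.027e-05 = 5.622e-08 m.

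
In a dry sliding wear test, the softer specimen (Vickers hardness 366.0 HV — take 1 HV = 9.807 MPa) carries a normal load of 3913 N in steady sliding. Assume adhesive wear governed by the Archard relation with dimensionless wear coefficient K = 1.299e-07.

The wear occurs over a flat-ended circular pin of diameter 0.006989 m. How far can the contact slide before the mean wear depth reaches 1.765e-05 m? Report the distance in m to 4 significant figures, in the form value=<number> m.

Every step maintains exact precision — intermediates appear rounded; one last rounding, at 4 significant figures.
Hardness H = 366.0 HV × 9.807 MPa/HV = 3589 MPa = 3.589e+09 Pa.
Contact area A = π·d²/4 = π·(0.006989 m)²/4 = 3.836e-05 m².
SI base units throughout: W = 3913 N, H = 3.589e+09 Pa, K = 1.299e-07.
At the depth limit, V_lim = h_lim·A = 1.765e-05 · 3.836e-05 = 6.771e-10 m³.
Life L = V_lim·H/(K·W) = 6.771e-10 · 3.589e+09 / (1.299e-07 · 3913) = 4781 m.

value=4781 m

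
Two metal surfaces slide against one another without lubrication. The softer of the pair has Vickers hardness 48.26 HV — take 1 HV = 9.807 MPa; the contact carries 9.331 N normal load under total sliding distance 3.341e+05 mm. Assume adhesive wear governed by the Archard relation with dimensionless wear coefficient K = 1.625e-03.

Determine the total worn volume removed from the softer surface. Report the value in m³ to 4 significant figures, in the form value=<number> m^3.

Intermediates are displayed rounded, and the algebra keeps full float precision, and rounded just once, at 4 significant figures.
Distance L = 3.341e+05 mm = 334.1 m.
Hardness H = 48.26 HV × 9.807 MPa/HV = 473.3 MPa = 4.733e+08 Pa.
Restated in SI base units: W = 9.331 N, H = 4.733e+08 Pa, K = 1.625e-03.
The Archard volume V = K·W·L/H = 1.625e-03 · 9.331 · 334.1 / 4.733e+08 = 1.070e-08 m³.

value=1.070e-08 m^3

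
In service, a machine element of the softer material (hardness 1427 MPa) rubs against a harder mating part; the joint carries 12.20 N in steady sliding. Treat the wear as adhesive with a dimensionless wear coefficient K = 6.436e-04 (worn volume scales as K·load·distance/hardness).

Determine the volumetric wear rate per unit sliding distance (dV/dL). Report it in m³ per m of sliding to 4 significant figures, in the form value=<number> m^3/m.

Each operation maintains full float precision — the intermediates are displayed rounded; rounded just once, at four significant digits.
Convert: Hardness H = 1427 MPa = 1.427e+09 Pa.
SI base units throughout: W = 12.20 N, H = 1.427e+09 Pa, K = 6.436e-04.
Volumetric rate dV/dL = K·W/H — distance-free: 6.436e-04 · 12.20 / 1.427e+09 = 5.502e-12 m³/m.

value=5.502e-12 m^3/m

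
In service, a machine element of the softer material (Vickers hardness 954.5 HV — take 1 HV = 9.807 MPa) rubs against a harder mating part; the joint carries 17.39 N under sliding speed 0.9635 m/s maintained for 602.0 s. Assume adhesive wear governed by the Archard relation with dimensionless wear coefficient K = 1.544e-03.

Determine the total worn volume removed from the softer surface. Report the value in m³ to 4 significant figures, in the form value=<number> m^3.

value=1.664e-09 m^3

Intermediate values are shown rounded — the computation carries full float precision — rounded just once: 4 significant digits.
Distance covered L = v·t = 0.9635 m/s × 602.0 s = 580.0 m.
Hardness H = 954.5 HV × 9.807 MPa/HV = 9361 MPa = 9.361e+09 Pa.
Collected in SI base units: W = 17.39 N, H = 9.361e+09 Pa, K = 1.544e-03.
Apply Archard: V = K·W·L/H = 1.544e-03 · 17.39 · 580.0 / 9.361e+09 = 1.664e-09 m³.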